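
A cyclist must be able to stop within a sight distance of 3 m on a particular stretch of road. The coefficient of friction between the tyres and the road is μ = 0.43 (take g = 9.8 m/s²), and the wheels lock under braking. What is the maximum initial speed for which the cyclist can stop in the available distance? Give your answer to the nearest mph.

Maximum speed ≈ 11 mph

a = μg = 0.43 × 9.8 = 4.214 m/s².
v²/(2a) = d ⇒ v = √(2 × 4.214 × 3) = √25.28 = 5.0279 m/s.
5.0279 m/s ÷ 0.44704 = 11.247 mph.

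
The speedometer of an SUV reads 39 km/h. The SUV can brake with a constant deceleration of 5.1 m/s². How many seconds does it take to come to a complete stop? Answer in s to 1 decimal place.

39 km/h ÷ 3.6 = 10.8333 m/s.
Braking time = v/a = 10.8333 / 5.100 = 2.124 s.

Braking time ≈ 2.1 s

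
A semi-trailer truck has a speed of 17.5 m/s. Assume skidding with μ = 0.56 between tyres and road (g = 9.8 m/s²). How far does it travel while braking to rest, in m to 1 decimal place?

a = μg = 0.56 × 9.8 = 5.488 m/s².
Braking distance = v²/(2a) = 17.5000² / (2 × 5.488) = 306.250 / 10.976 = 27.902 m.

Braking distance ≈ 27.9 m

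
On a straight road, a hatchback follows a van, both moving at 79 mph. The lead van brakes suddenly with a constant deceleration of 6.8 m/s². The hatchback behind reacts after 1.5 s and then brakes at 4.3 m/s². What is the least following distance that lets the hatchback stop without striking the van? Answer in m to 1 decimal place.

Minimum gap ≈ 106.3 m

79 mph × 0.44704 = 35.3162 m/s.
Leader travels v²/(2a_L) = 1247.234 / 13.600 = 91.708 m before stopping.
Follower covers v·t_r = 35.3162 × 1.5 = 52.974 m while reacting, then v²/(2a_F) = 1247.234 / 8.600 = 145.027 m while braking, for a total of 52.974 + 145.027 = 198.001 m.
Since a_F ≤ a_L and the follower starts braking later, the follower is never slower than the leader, so the closest approach is when both have stopped.
Minimum gap = 198.001 − 91.708 = 106.293 m.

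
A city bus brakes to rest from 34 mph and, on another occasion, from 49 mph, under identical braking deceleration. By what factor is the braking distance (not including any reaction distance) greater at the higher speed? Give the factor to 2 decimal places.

Braking distance d = v²/(2a), so with a fixed, d ∝ v².
Factor = (49/34)² = 1.4412² = 2.0771.

Factor ≈ 2.08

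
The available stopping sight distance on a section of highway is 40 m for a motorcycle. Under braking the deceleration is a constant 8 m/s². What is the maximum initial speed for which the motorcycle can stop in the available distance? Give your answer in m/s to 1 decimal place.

v²/(2a) = d ⇒ v = √(2 × 8.000 × 40) = √640.00 = 25.2982 m/s.

Maximum speed ≈ 25.3 m/s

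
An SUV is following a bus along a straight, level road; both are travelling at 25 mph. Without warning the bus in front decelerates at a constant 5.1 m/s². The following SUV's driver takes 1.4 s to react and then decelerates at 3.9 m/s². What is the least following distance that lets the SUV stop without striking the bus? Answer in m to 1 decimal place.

25 mph × 0.44704 = 11.1760 m/s.
Leader travels v²/(2a_L) = 124.903 / 10.200 = 12.245 m before stopping.
Follower covers v·t_r = 11.1760 × 1.4 = 15.646 m while reacting, then v²/(2a_F) = 124.903 / 7.800 = 16.013 m while braking, for a total of 15.646 + 16.013 = 31.659 m.
Since a_F ≤ a_L and the follower starts braking later, the follower is never slower than the leader, so the closest approach is when both have stopped.
Minimum gap = 31.659 − 12.245 = 19.414 m.

Minimum gap ≈ 19.4 m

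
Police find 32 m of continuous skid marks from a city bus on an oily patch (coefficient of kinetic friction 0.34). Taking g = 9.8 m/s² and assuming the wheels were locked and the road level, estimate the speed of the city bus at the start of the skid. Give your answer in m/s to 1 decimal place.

Initial speed ≈ 14.6 m/s

Deceleration a = μg = 0.34 × 9.8 = 3.332 m/s².
v = √(2a·d) = √(2 × 3.332 × 32) = √213.248 = 14.6030 m/s.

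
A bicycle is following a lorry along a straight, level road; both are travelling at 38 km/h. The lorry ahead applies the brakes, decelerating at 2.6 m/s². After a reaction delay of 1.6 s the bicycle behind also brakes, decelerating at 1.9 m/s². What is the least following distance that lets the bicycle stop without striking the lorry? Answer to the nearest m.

Minimum gap ≈ 25 m

38 km/h ÷ 3.6 = 10.5556 m/s.
Leader travels v²/(2a_L) = 111.421 / 5.200 = 21.427 m before stopping.
Follower covers v·t_r = 10.5556 × 1.6 = 16.889 m while reacting, then v²/(2a_F) = 111.421 / 3.800 = 29.321 m while braking, for a total of 16.889 + 29.321 = 46.210 m.
Since a_F ≤ a_L and the follower starts braking later, the follower is never slower than the leader, so the closest approach is when both have stopped.
Minimum gap = 46.210 − 21.427 = 24.783 m.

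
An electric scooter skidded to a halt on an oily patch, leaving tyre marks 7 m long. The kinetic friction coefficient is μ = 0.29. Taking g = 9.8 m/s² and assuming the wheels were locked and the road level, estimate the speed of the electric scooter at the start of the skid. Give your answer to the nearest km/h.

Initial speed ≈ 23 km/h

Deceleration a = μg = 0.29 × 9.8 = 2.842 m/s².
v = √(2a·d) = √(2 × 2.842 × 7) = √39.788 = 6.3078 m/s.
= 6.3078 × 3.6 = 22.708 km/h.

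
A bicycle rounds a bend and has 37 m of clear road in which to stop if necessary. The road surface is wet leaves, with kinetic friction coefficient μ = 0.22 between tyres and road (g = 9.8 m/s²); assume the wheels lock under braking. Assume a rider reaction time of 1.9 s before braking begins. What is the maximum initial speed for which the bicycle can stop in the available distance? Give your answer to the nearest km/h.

a = μg = 0.22 × 9.8 = 2.156 m/s².
Stopping distance: v·t_r + v²/(2a) = 37 with t_r = 1.9 s and a = 2.156 m/s².
So v² + 8.193 v − 159.54 = 0.
Positive root: v = −a·t_r + √((a·t_r)² + 2a·d) = −4.096 + √(16.777 + 159.54) = 9.1824 m/s.
9.1824 m/s × 3.6 = 33.057 km/h.

Maximum speed ≈ 33 km/h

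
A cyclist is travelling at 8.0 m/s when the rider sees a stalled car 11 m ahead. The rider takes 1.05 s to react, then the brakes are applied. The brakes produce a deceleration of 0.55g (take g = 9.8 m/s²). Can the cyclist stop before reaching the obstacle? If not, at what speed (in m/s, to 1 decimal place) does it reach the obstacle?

No — it strikes the obstacle at 6.0 m/s

a = 0.55 × 9.8 = 5.390 m/s².
Reaction distance = 8.0000 × 1.05 = 8.400 m.
Braking distance needed to stop: v²/(2a) = 64.000 / 10.780 = 5.937 m, so total needed = 8.400 + 5.937 = 14.337 m > 11 m — it cannot stop.
Distance remaining when braking begins: 11 − 8.400 = 2.600 m.
v² = v₀² − 2a·d = 64.000 − 2 × 5.390 × 2.600 = 35.972 m²/s².
v = √35.972 = 5.998 m/s.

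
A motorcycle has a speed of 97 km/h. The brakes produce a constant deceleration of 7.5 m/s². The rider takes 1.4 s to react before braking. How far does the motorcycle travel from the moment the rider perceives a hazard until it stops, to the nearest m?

97 km/h ÷ 3.6 = 26.9444 m/s.
Reaction distance = v·t_r = 26.9444 × 1.4 = 37.722 m.
Braking distance = v²/(2a) = 26.9444² / (2 × 7.500) = 726.001 / 15.000 = 48.400 m.
Total = 37.722 + 48.400 = 86.122 m.

Total stopping distance ≈ 86 m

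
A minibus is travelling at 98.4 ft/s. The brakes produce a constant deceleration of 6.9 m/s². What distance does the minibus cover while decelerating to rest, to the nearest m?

98.4 ft/s × 0.3048 = 29.9923 m/s.
Braking distance = v²/(2a) = 29.9923² / (2 × 6.900) = 899.538 / 13.800 = 65.184 m.

Braking distance ≈ 65 m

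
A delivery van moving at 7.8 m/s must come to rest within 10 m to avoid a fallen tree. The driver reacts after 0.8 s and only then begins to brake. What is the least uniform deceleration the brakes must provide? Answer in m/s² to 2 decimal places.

Required deceleration ≈ 8.09 m/s²

Distance covered during reaction = 7.8000 × 0.8 = 6.240 m.
Distance available for braking: 10 − 6.240 = 3.760 m.
v² = 2a·d ⇒ a = v²/(2d) = 7.8000² / (2 × 3.760) = 60.840 / 7.520 = 8.0904 m/s².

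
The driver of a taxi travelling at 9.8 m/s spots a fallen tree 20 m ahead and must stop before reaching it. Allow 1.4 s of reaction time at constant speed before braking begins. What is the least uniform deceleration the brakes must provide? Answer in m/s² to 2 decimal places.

Distance covered during reaction = 9.8000 × 1.4 = 13.720 m.
Distance available for braking: 20 − 13.720 = 6.280 m.
v² = 2a·d ⇒ a = v²/(2d) = 9.8000² / (2 × 6.280) = 96.040 / 12.560 = 7.6465 m/s².

Required deceleration ≈ 7.65 m/s²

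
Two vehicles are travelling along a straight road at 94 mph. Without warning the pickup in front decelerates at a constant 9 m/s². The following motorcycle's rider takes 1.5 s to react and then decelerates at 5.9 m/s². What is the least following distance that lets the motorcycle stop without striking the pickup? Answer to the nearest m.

94 mph × 0.44704 = 42.0218 m/s.
Leader travels v²/(2a_L) = 1765.832 / 18.000 = 98.102 m before stopping.
Follower covers v·t_r = 42.0218 × 1.5 = 63.033 m while reacting, then v²/(2a_F) = 1765.832 / 11.800 = 149.647 m while braking, for a total of 63.033 + 149.647 = 212.680 m.
Since a_F ≤ a_L and the follower starts braking later, the follower is never slower than the leader, so the closest approach is when both have stopped.
Minimum gap = 212.680 − 98.102 = 114.578 m.

Minimum gap ≈ 115 m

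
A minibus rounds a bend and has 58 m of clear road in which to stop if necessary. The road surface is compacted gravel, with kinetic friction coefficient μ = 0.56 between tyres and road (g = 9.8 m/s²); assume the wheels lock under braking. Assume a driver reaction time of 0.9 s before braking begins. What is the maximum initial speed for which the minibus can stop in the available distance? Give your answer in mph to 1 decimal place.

a = μg = 0.56 × 9.8 = 5.488 m/s².
Stopping distance: v·t_r + v²/(2a) = 58 with t_r = 0.9 s and a = 5.488 m/s².
So v² + 9.878 v − 636.61 = 0.
Positive root: v = −a·t_r + √((a·t_r)² + 2a·d) = −4.939 + √(24.394 + 636.61) = 20.7710 m/s.
20.7710 m/s ÷ 0.44704 = 46.463 mph.

Maximum speed ≈ 46.5 mph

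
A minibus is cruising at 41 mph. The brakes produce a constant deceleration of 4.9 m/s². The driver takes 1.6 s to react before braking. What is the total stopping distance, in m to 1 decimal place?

41 mph × 0.44704 = 18.3286 m/s.
Reaction distance = v·t_r = 18.3286 × 1.6 = 29.326 m.
Braking distance = v²/(2a) = 18.3286² / (2 × 4.900) = 335.938 / 9.800 = 34.279 m.
Total = 29.326 + 34.279 = 63.605 m.

Total stopping distance ≈ 63.6 m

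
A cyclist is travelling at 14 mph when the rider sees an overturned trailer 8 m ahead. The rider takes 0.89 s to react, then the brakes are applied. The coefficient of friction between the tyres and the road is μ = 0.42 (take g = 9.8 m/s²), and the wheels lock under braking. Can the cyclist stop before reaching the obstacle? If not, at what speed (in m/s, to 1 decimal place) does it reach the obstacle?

14 mph × 0.44704 = 6.2586 m/s.
a = μg = 0.42 × 9.8 = 4.116 m/s².
Reaction distance = 6.2586 × 0.89 = 5.570 m.
Braking distance needed to stop: v²/(2a) = 39.170 / 8.232 = 4.758 m, so total needed = 5.570 + 4.758 = 10.328 m > 8 m — it cannot stop.
Distance remaining when braking begins: 8 − 5.570 = 2.430 m.
v² = v₀² − 2a·d = 39.170 − 2 × 4.116 × 2.430 = 19.166 m²/s².
v = √19.166 = 4.378 m/s.

No — it strikes the obstacle at 4.4 m/s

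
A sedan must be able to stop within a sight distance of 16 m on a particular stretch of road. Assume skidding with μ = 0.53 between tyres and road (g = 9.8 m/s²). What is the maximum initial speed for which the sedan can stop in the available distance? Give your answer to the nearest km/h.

Maximum speed ≈ 46 km/h

a = μg = 0.53 × 9.8 = 5.194 m/s².
v²/(2a) = d ⇒ v = √(2 × 5.194 × 16) = √166.21 = 12.8922 m/s.
12.8922 m/s × 3.6 = 46.412 km/h.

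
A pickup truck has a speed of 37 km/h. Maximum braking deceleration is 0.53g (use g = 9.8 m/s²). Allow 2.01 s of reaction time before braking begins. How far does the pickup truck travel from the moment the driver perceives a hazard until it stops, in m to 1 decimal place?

37 km/h ÷ 3.6 = 10.2778 m/s.
a = 0.53 × 9.8 = 5.194 m/s².
Reaction distance = v·t_r = 10.2778 × 2.01 = 20.658 m.
Braking distance = v²/(2a) = 10.2778² / (2 × 5.194) = 105.633 / 10.388 = 10.169 m.
Total = 20.658 + 10.169 = 30.827 m.

Total stopping distance ≈ 30.8 m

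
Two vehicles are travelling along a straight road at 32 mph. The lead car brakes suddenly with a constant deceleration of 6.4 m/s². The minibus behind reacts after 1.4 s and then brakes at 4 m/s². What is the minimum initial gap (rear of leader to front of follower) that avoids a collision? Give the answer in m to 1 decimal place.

Minimum gap ≈ 29.6 m

32 mph × 0.44704 = 14.3053 m/s.
Leader travels v²/(2a_L) = 204.642 / 12.800 = 15.988 m before stopping.
Follower covers v·t_r = 14.3053 × 1.4 = 20.027 m while reacting, then v²/(2a_F) = 204.642 / 8.000 = 25.580 m while braking, for a total of 20.027 + 25.580 = 45.607 m.
Since a_F ≤ a_L and the follower starts braking later, the follower is never slower than the leader, so the closest approach is when both have stopped.
Minimum gap = 45.607 − 15.988 = 29.619 m.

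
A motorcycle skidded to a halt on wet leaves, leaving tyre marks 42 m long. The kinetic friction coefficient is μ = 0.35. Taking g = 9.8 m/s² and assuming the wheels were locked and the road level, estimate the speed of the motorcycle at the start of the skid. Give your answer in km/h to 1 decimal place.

Initial speed ≈ 61.1 km/h

Deceleration a = μg = 0.35 × 9.8 = 3.430 m/s².
v = √(2a·d) = √(2 × 3.430 × 42) = √288.120 = 16.9741 m/s.
= 16.9741 × 3.6 = 61.107 km/h.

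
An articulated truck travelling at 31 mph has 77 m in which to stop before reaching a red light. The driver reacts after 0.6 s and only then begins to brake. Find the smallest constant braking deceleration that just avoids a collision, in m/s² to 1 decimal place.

31 mph × 0.44704 = 13.8582 m/s.
Distance covered during reaction = 13.8582 × 0.6 = 8.315 m.
Distance available for braking: 77 − 8.315 = 68.685 m.
v² = 2a·d ⇒ a = v²/(2d) = 13.8582² / (2 × 68.685) = 192.050 / 137.370 = 1.3980 m/s².

Required deceleration ≈ 1.4 m/s²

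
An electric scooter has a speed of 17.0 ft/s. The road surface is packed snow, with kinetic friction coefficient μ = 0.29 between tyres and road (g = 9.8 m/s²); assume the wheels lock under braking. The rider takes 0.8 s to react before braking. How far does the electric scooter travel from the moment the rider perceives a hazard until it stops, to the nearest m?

17 ft/s × 0.3048 = 5.1816 m/s.
a = μg = 0.29 × 9.8 = 2.842 m/s².
Reaction distance = v·t_r = 5.1816 × 0.8 = 4.145 m.
Braking distance = v²/(2a) = 5.1816² / (2 × 2.842) = 26.849 / 5.684 = 4.724 m.
Total = 4.145 + 4.724 = 8.869 m.

Total stopping distance ≈ 9 m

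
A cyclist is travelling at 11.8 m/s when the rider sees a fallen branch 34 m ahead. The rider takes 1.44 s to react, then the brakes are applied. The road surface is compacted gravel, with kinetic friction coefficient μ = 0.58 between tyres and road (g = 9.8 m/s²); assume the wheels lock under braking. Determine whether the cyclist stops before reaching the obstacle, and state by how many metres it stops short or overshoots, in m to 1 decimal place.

Yes — it stops 4.8 m short of the obstacle

a = μg = 0.58 × 9.8 = 5.684 m/s².
Reaction distance = 11.8000 × 1.44 = 16.992 m.
Braking distance = v²/(2a) = 139.240 / 11.368 = 12.248 m.
Total stopping distance = 16.992 + 12.248 = 29.240 m, vs 34 m available — it stops with 34 − 29.240 = 4.760 m to spare.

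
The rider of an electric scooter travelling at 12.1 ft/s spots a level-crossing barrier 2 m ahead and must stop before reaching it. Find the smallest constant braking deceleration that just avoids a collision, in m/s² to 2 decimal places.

Required deceleration ≈ 3.40 m/s²

12.1 ft/s × 0.3048 = 3.6881 m/s.
v² = 2a·d ⇒ a = v²/(2d) = 3.6881² / (2 × 2.000) = 13.602 / 4.000 = 3.4005 m/s².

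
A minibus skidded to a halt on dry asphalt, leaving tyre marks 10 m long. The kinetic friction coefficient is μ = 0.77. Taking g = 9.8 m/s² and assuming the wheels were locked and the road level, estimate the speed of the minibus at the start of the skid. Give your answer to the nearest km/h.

Initial speed ≈ 44 km/h

Deceleration a = μg = 0.77 × 9.8 = 7.546 m/s².
v = √(2a·d) = √(2 × 7.546 × 10) = √150.920 = 12.2850 m/s.
= 12.2850 × 3.6 = 44.226 km/h.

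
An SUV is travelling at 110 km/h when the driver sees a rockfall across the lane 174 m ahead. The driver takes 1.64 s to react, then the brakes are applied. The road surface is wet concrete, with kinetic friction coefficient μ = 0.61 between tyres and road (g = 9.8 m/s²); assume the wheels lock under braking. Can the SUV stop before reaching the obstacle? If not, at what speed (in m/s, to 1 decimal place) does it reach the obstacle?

110 km/h ÷ 3.6 = 30.5556 m/s.
a = μg = 0.61 × 9.8 = 5.978 m/s².
Reaction distance = 30.5556 × 1.64 = 50.111 m.
Braking distance = v²/(2a) = 933.645 / 11.956 = 78.090 m.
Total stopping distance = 50.111 + 78.090 = 128.201 m, vs 174 m available — it stops with 174 − 128.201 = 45.799 m to spare.

Yes — it stops about 45.8 m short of the obstacle, so it never reaches it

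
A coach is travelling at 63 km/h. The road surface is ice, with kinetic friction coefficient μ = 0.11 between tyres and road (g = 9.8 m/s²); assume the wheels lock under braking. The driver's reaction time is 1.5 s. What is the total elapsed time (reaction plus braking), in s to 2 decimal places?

63 km/h ÷ 3.6 = 17.5000 m/s.
a = μg = 0.11 × 9.8 = 1.078 m/s².
Braking time = v/a = 17.5000 / 1.078 = 16.234 s.
Total = 1.5 + 16.234 = 17.734 s.

Total time ≈ 17.73 s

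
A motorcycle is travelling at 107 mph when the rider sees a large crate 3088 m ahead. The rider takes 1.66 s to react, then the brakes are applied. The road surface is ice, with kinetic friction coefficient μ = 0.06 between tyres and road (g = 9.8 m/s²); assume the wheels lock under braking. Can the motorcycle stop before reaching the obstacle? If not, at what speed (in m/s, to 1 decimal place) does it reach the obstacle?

107 mph × 0.44704 = 47.8333 m/s.
a = μg = 0.06 × 9.8 = 0.588 m/s².
Reaction distance = 47.8333 × 1.66 = 79.403 m.
Braking distance = v²/(2a) = 2288.025 / 1.176 = 1945.599 m.
Total stopping distance = 79.403 + 1945.599 = 2025.002 m, vs 3088 m available — it stops with 3088 − 2025.002 = 1062.998 m to spare.

Yes — it stops about 1063.0 m short of the obstacle, so it never reaches it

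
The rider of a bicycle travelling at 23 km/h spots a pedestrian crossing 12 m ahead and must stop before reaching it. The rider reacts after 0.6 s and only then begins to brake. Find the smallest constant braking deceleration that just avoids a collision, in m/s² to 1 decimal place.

23 km/h ÷ 3.6 = 6.3889 m/s.
Distance covered during reaction = 6.3889 × 0.6 = 3.833 m.
Distance available for braking: 12 − 3.833 = 8.167 m.
v² = 2a·d ⇒ a = v²/(2d) = 6.3889² / (2 × 8.167) = 40.818 / 16.334 = 2.4990 m/s².

Required deceleration ≈ 2.5 m/s²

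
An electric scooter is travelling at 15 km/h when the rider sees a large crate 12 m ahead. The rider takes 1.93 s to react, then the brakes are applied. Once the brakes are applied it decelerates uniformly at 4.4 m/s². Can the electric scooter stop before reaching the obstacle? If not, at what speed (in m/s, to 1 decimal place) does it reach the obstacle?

15 km/h ÷ 3.6 = 4.1667 m/s.
Reaction distance = 4.1667 × 1.93 = 8.042 m.
Braking distance = v²/(2a) = 17.361 / 8.800 = 1.973 m.
Total stopping distance = 8.042 + 1.973 = 10.015 m, vs 12 m available — it stops with 12 − 10.015 = 1.985 m to spare.

Yes — it stops about 2.0 m short of the obstacle, so it never reaches it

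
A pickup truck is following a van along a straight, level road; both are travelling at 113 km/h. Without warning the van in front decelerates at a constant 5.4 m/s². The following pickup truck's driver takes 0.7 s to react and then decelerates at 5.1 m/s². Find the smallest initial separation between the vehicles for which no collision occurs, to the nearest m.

113 km/h ÷ 3.6 = 31.3889 m/s.
Leader travels v²/(2a_L) = 985.263 / 10.800 = 91.228 m before stopping.
Follower covers v·t_r = 31.3889 × 0.7 = 21.972 m while reacting, then v²/(2a_F) = 985.263 / 10.200 = 96.594 m while braking, for a total of 21.972 + 96.594 = 118.566 m.
Since a_F ≤ a_L and the follower starts braking later, the follower is never slower than the leader, so the closest approach is when both have stopped.
Minimum gap = 118.566 − 91.228 = 27.338 m.

Minimum gap ≈ 27 m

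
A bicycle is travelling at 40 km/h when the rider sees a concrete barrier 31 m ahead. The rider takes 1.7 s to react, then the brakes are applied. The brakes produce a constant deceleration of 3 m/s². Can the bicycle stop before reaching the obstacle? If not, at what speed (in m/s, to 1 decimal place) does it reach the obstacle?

40 km/h ÷ 3.6 = 11.1111 m/s.
Reaction distance = 11.1111 × 1.7 = 18.889 m.
Braking distance needed to stop: v²/(2a) = 123.457 / 6.000 = 20.576 m, so total needed = 18.889 + 20.576 = 39.465 m > 31 m — it cannot stop.
Distance remaining when braking begins: 31 − 18.889 = 12.111 m.
v² = v₀² − 2a·d = 123.457 − 2 × 3.000 × 12.111 = 50.791 m²/s².
v = √50.791 = 7.127 m/s.

No — it strikes the obstacle at 7.1 m/s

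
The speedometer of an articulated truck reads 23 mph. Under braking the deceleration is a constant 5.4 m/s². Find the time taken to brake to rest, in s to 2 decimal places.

Braking time ≈ 1.90 s

23 mph × 0.44704 = 10.2819 m/s.
Braking time = v/a = 10.2819 / 5.400 = 1.904 s.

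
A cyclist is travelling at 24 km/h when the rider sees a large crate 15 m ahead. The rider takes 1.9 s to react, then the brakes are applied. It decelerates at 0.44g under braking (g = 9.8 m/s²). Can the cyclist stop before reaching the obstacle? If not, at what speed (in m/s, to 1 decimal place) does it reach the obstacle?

24 km/h ÷ 3.6 = 6.6667 m/s.
a = 0.44 × 9.8 = 4.312 m/s².
Reaction distance = 6.6667 × 1.9 = 12.667 m.
Braking distance needed to stop: v²/(2a) = 44.445 / 8.624 = 5.154 m, so total needed = 12.667 + 5.154 = 17.821 m > 15 m — it cannot stop.
Distance remaining when braking begins: 15 − 12.667 = 2.333 m.
v² = v₀² − 2a·d = 44.445 − 2 × 4.312 × 2.333 = 24.325 m²/s².
v = √24.325 = 4.932 m/s.

No — it strikes the obstacle at 4.9 m/s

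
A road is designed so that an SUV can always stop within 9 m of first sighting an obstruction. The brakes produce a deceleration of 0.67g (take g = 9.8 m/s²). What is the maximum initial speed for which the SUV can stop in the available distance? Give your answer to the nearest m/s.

Maximum speed ≈ 11 m/s

a = 0.67 × 9.8 = 6.566 m/s².
v²/(2a) = d ⇒ v = √(2 × 6.566 × 9) = √118.19 = 10.8715 m/s.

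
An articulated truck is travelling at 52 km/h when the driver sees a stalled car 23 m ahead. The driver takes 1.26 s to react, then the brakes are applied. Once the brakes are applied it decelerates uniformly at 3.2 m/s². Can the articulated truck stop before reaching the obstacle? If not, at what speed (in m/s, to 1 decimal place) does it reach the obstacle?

52 km/h ÷ 3.6 = 14.4444 m/s.
Reaction distance = 14.4444 × 1.26 = 18.200 m.
Braking distance needed to stop: v²/(2a) = 208.641 / 6.400 = 32.600 m, so total needed = 18.200 + 32.600 = 50.800 m > 23 m — it cannot stop.
Distance remaining when braking begins: 23 − 18.200 = 4.800 m.
v² = v₀² − 2a·d = 208.641 − 2 × 3.200 × 4.800 = 177.921 m²/s².
v = √177.921 = 13.339 m/s.

No — it strikes the obstacle at 13.3 m/s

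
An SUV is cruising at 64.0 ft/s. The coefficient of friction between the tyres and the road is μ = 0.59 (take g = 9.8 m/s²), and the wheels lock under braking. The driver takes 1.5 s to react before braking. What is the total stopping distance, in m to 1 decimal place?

Total stopping distance ≈ 62.2 m

64 ft/s × 0.3048 = 19.5072 m/s.
a = μg = 0.59 × 9.8 = 5.782 m/s².
Reaction distance = v·t_r = 19.5072 × 1.5 = 29.261 m.
Braking distance = v²/(2a) = 19.5072² / (2 × 5.782) = 380.531 / 11.564 = 32.907 m.
Total = 29.261 + 32.907 = 62.168 m.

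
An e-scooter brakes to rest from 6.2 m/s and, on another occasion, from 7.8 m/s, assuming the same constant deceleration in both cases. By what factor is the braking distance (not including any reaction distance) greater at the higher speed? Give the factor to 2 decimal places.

Factor ≈ 1.58

Braking distance d = v²/(2a), so with a fixed, d ∝ v².
Factor = (7.8/6.2)² = 1.2581² = 1.5828.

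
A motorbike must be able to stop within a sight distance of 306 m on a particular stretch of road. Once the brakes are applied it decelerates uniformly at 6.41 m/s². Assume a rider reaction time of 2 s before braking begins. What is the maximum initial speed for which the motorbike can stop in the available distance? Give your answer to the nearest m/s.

Stopping distance: v·t_r + v²/(2a) = 306 with t_r = 2 s and a = 6.410 m/s².
So v² + 25.640 v − 3922.92 = 0.
Positive root: v = −a·t_r + √((a·t_r)² + 2a·d) = −12.820 + √(164.352 + 3922.92) = 51.1118 m/s.

Maximum speed ≈ 51 m/s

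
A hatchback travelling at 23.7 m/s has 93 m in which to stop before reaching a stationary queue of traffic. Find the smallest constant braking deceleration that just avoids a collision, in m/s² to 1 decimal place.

v² = 2a·d ⇒ a = v²/(2d) = 23.7000² / (2 × 93.000) = 561.690 / 186.000 = 3.0198 m/s².

Required deceleration ≈ 3.0 m/s²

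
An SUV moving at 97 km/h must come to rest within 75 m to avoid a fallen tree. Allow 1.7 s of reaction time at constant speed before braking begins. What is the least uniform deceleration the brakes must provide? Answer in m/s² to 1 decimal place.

Required deceleration ≈ 12.4 m/s²

97 km/h ÷ 3.6 = 26.9444 m/s.
Distance covered during reaction = 26.9444 × 1.7 = 45.805 m.
Distance available for braking: 75 − 45.805 = 29.195 m.
v² = 2a·d ⇒ a = v²/(2d) = 26.9444² / (2 × 29.195) = 726.001 / 58.390 = 12.4337 m/s².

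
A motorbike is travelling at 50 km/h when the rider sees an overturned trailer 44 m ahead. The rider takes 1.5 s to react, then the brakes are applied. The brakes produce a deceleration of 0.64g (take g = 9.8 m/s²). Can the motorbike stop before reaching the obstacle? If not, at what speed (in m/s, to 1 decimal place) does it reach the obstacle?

50 km/h ÷ 3.6 = 13.8889 m/s.
a = 0.64 × 9.8 = 6.272 m/s².
Reaction distance = 13.8889 × 1.5 = 20.833 m.
Braking distance = v²/(2a) = 192.902 / 12.544 = 15.378 m.
Total stopping distance = 20.833 + 15.378 = 36.211 m, vs 44 m available — it stops with 44 − 36.211 = 7.789 m to spare.

Yes — it stops about 7.8 m short of the obstacle, so it never reaches it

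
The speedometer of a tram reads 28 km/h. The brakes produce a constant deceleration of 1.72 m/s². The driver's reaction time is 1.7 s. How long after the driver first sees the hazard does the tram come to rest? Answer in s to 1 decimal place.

28 km/h ÷ 3.6 = 7.7778 m/s.
Braking time = v/a = 7.7778 / 1.720 = 4.522 s.
Total = 1.7 + 4.522 = 6.222 s.

Total time ≈ 6.2 s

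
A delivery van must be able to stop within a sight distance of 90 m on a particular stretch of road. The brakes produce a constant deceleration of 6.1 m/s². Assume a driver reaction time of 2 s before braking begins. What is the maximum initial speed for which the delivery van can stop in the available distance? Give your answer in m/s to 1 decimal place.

Stopping distance: v·t_r + v²/(2a) = 90 with t_r = 2 s and a = 6.100 m/s².
So v² + 24.400 v − 1098.00 = 0.
Positive root: v = −a·t_r + √((a·t_r)² + 2a·d) = −12.200 + √(148.840 + 1098.00) = 23.1106 m/s.

Maximum speed ≈ 23.1 m/s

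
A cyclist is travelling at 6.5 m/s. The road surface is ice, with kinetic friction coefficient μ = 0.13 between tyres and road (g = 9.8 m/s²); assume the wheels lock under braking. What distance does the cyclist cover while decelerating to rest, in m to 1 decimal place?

Braking distance ≈ 16.6 m

a = μg = 0.13 × 9.8 = 1.274 m/s².
Braking distance = v²/(2a) = 6.5000² / (2 × 1.274) = 42.250 / 2.548 = 16.582 m.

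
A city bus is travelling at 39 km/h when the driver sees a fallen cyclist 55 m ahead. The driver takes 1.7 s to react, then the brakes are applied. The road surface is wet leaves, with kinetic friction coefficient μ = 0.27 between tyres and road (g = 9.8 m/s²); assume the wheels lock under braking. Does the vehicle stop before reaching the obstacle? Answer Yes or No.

39 km/h ÷ 3.6 = 10.8333 m/s.
a = μg = 0.27 × 9.8 = 2.646 m/s².
Reaction distance = 10.8333 × 1.7 = 18.417 m.
Braking distance = v²/(2a) = 117.360 / 5.292 = 22.177 m.
Total stopping distance = 18.417 + 22.177 = 40.594 m, vs 55 m available — it stops with 55 − 40.594 = 14.406 m to spare.

Yes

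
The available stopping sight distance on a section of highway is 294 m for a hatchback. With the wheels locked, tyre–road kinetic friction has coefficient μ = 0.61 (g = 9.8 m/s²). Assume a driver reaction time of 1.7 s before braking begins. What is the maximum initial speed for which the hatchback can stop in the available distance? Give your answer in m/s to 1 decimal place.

Maximum speed ≈ 50.0 m/s

a = μg = 0.61 × 9.8 = 5.978 m/s².
Stopping distance: v·t_r + v²/(2a) = 294 with t_r = 1.7 s and a = 5.978 m/s².
So v² + 20.325 v − 3515.06 = 0.
Positive root: v = −a·t_r + √((a·t_r)² + 2a·d) = −10.163 + √(103.287 + 3515.06) = 49.9897 m/s.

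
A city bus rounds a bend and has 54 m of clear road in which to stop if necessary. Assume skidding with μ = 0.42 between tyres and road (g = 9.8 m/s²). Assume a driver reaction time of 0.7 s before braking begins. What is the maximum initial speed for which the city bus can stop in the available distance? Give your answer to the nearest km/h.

a = μg = 0.42 × 9.8 = 4.116 m/s².
Stopping distance: v·t_r + v²/(2a) = 54 with t_r = 0.7 s and a = 4.116 m/s².
So v² + 5.762 v − 444.53 = 0.
Positive root: v = −a·t_r + √((a·t_r)² + 2a·d) = −2.881 + √(8.300 + 444.53) = 18.3988 m/s.
18.3988 m/s × 3.6 = 66.236 km/h.

Maximum speed ≈ 66 km/h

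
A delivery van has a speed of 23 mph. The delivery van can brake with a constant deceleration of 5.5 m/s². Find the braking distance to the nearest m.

Braking distance ≈ 10 m

23 mph × 0.44704 = 10.2819 m/s.
Braking distance = v²/(2a) = 10.2819² / (2 × 5.500) = 105.717 / 11.000 = 9.611 m.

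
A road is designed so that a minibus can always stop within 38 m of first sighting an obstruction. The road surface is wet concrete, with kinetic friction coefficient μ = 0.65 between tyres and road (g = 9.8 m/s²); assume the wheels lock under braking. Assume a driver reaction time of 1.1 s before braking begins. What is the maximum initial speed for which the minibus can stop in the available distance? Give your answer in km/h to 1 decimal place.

a = μg = 0.65 × 9.8 = 6.370 m/s².
Stopping distance: v·t_r + v²/(2a) = 38 with t_r = 1.1 s and a = 6.370 m/s².
So v² + 14.014 v − 484.12 = 0.
Positive root: v = −a·t_r + √((a·t_r)² + 2a·d) = −7.007 + √(49.098 + 484.12) = 16.0845 m/s.
16.0845 m/s × 3.6 = 57.904 km/h.

Maximum speed ≈ 57.9 km/h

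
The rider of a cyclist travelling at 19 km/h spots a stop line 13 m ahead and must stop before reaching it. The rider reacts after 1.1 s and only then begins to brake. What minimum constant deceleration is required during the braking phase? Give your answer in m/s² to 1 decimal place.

19 km/h ÷ 3.6 = 5.2778 m/s.
Distance covered during reaction = 5.2778 × 1.1 = 5.806 m.
Distance available for braking: 13 − 5.806 = 7.194 m.
v² = 2a·d ⇒ a = v²/(2d) = 5.2778² / (2 × 7.194) = 27.855 / 14.388 = 1.9360 m/s².

Required deceleration ≈ 1.9 m/s²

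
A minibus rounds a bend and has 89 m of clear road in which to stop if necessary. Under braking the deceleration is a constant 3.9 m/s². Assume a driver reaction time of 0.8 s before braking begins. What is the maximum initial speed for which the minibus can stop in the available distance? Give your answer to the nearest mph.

Maximum speed ≈ 52 mph

Stopping distance: v·t_r + v²/(2a) = 89 with t_r = 0.8 s and a = 3.900 m/s².
So v² + 6.240 v − 694.20 = 0.
Positive root: v = −a·t_r + √((a·t_r)² + 2a·d) = −3.120 + √(9.734 + 694.20) = 23.4118 m/s.
23.4118 m/s ÷ 0.44704 = 52.371 mph.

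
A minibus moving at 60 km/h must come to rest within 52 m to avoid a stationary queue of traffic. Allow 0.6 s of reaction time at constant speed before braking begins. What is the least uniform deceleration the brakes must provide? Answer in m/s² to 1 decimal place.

Required deceleration ≈ 3.3 m/s²

60 km/h ÷ 3.6 = 16.6667 m/s.
Distance covered during reaction = 16.6667 × 0.6 = 10.000 m.
Distance available for braking: 52 − 10.000 = 42.000 m.
v² = 2a·d ⇒ a = v²/(2d) = 16.6667² / (2 × 42.000) = 277.779 / 84.000 = 3.3069 m/s².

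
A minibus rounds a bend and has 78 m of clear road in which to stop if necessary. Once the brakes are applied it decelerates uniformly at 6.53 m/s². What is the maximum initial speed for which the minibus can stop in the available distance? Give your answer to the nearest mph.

v²/(2a) = d ⇒ v = √(2 × 6.530 × 78) = √1018.68 = 31.9168 m/s.
31.9168 m/s ÷ 0.44704 = 71.396 mph.

Maximum speed ≈ 71 mph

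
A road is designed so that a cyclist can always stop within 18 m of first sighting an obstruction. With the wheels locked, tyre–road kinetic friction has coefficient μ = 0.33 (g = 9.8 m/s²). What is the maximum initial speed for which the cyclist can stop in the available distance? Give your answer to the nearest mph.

Maximum speed ≈ 24 mph

a = μg = 0.33 × 9.8 = 3.234 m/s².
v²/(2a) = d ⇒ v = √(2 × 3.234 × 18) = √116.42 = 10.7898 m/s.
10.7898 m/s ÷ 0.44704 = 24.136 mph.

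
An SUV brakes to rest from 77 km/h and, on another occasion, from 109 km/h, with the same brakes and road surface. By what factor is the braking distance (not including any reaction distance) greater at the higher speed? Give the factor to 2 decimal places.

Factor ≈ 2.00

Braking distance d = v²/(2a), so with a fixed, d ∝ v².
Factor = (109/77)² = 1.4156² = 2.0039.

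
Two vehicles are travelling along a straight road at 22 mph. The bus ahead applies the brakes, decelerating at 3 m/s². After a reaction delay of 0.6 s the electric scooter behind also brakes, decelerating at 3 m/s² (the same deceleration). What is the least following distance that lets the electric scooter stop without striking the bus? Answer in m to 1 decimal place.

22 mph × 0.44704 = 9.8349 m/s.
Leader travels v²/(2a_L) = 96.725 / 6.000 = 16.121 m before stopping.
Follower covers v·t_r = 9.8349 × 0.6 = 5.901 m while reacting, then v²/(2a_F) = 96.725 / 6.000 = 16.121 m while braking, for a total of 5.901 + 16.121 = 22.022 m.
Since a_F ≤ a_L and the follower starts braking later, the follower is never slower than the leader, so the closest approach is when both have stopped.
Minimum gap = 22.022 − 16.121 = 5.901 m.

Minimum gap ≈ 5.9 m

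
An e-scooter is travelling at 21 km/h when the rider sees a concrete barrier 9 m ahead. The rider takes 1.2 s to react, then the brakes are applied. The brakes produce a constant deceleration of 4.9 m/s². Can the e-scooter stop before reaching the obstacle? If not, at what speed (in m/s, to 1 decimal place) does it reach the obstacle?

21 km/h ÷ 3.6 = 5.8333 m/s.
Reaction distance = 5.8333 × 1.2 = 7.000 m.
Braking distance needed to stop: v²/(2a) = 34.027 / 9.800 = 3.472 m, so total needed = 7.000 + 3.472 = 10.472 m > 9 m — it cannot stop.
Distance remaining when braking begins: 9 − 7.000 = 2.000 m.
v² = v₀² − 2a·d = 34.027 − 2 × 4.900 × 2.000 = 14.427 m²/s².
v = √14.427 = 3.798 m/s.

No — it strikes the obstacle at 3.8 m/s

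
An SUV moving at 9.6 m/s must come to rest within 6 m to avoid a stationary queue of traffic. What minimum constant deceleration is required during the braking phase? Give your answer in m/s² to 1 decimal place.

Required deceleration ≈ 7.7 m/s²

v² = 2a·d ⇒ a = v²/(2d) = 9.6000² / (2 × 6.000) = 92.160 / 12.000 = 7.6800 m/s².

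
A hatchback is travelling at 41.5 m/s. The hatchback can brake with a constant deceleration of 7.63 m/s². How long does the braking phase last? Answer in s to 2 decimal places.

Braking time = v/a = 41.5000 / 7.630 = 5.439 s.

Braking time ≈ 5.44 s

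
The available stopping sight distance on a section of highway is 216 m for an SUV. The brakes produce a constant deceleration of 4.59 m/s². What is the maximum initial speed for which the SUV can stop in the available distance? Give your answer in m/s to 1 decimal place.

Maximum speed ≈ 44.5 m/s

v²/(2a) = d ⇒ v = √(2 × 4.590 × 216) = √1982.88 = 44.5295 m/s.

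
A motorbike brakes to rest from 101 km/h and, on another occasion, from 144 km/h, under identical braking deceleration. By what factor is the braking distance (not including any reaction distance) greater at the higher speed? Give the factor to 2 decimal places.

Braking distance d = v²/(2a), so with a fixed, d ∝ v².
Factor = (144/101)² = 1.4257² = 2.0326.

Factor ≈ 2.03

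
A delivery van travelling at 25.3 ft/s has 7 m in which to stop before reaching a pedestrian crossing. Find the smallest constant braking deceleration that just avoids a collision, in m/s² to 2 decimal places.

Required deceleration ≈ 4.25 m/s²

25.3 ft/s × 0.3048 = 7.7114 m/s.
v² = 2a·d ⇒ a = v²/(2d) = 7.7114² / (2 × 7.000) = 59.466 / 14.000 = 4.2476 m/s².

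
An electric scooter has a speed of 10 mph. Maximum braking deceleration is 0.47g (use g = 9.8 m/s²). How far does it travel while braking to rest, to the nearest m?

Braking distance ≈ 2 m

10 mph × 0.44704 = 4.4704 m/s.
a = 0.47 × 9.8 = 4.606 m/s².
Braking distance = v²/(2a) = 4.4704² / (2 × 4.606) = 19.984 / 9.212 = 2.169 m.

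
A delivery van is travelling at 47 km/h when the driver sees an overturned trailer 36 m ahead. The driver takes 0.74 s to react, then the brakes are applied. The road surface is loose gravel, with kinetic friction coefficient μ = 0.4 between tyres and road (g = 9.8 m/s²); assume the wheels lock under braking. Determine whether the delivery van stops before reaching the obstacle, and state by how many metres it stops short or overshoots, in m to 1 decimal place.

Yes — it stops 4.6 m short of the obstacle

47 km/h ÷ 3.6 = 13.0556 m/s.
a = μg = 0.4 × 9.8 = 3.920 m/s².
Reaction distance = 13.0556 × 0.74 = 9.661 m.
Braking distance = v²/(2a) = 170.449 / 7.840 = 21.741 m.
Total stopping distance = 9.661 + 21.741 = 31.402 m, vs 36 m available — it stops with 36 − 31.402 = 4.598 m to spare.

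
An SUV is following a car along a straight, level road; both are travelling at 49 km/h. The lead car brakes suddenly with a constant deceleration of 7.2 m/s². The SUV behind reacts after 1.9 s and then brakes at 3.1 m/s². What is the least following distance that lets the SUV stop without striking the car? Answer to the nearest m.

49 km/h ÷ 3.6 = 13.6111 m/s.
Leader travels v²/(2a_L) = 185.262 / 14.400 = 12.865 m before stopping.
Follower covers v·t_r = 13.6111 × 1.9 = 25.861 m while reacting, then v²/(2a_F) = 185.262 / 6.200 = 29.881 m while braking, for a total of 25.861 + 29.881 = 55.742 m.
Since a_F ≤ a_L and the follower starts braking later, the follower is never slower than the leader, so the closest approach is when both have stopped.
Minimum gap = 55.742 − 12.865 = 42.877 m.

Minimum gap ≈ 43 m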